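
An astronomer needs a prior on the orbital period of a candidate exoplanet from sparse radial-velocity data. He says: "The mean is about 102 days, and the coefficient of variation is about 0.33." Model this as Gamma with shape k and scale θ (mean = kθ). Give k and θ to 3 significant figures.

For Gamma(k, scale θ): mean = kθ, variance = kθ², so CV = 1/√k.
CV = 0.33, hence k = 1/CV² = 9.18.
Then θ = mean/k = 102/9.18 = 11.1.

k ≈ 9.18, θ ≈ 11.1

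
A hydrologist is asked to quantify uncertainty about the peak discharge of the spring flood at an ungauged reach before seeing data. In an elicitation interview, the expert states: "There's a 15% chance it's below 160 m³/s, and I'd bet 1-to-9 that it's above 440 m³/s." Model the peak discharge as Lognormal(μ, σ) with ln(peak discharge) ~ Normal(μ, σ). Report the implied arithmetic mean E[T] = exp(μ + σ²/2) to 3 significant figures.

If T ~ Lognormal(μ,σ) then ln T ~ Normal(μ,σ), so the p-quantile of ln T is μ + z_p·σ.
ln(160) = 5.075 and ln(440) = 6.087; z_{0.15} = -1.036, z_{0.9} = 1.282.
σ = (6.087 − 5.075)/(1.282 − (-1.036)) = 0.436.
μ = 5.075 − (-1.036)·0.436 = 5.527.
E[T] = exp(μ + σ²/2) = exp(5.527 + 0.0952) = 277 m³/s.

E[T] ≈ 277 m³/s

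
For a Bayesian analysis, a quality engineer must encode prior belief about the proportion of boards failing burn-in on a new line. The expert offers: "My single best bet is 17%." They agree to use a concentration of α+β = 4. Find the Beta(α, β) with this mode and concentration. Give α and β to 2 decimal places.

α = 1.34, β = 2.66

For α,β > 1 the Beta mode is (α−1)/(α+β−2). With α+β = 4, the mode is (α−1)/2.
Set (α−1)/2 = 0.17 → α = 1 + 0.17·2 = 1.34.
β = 4 − α = 2.66.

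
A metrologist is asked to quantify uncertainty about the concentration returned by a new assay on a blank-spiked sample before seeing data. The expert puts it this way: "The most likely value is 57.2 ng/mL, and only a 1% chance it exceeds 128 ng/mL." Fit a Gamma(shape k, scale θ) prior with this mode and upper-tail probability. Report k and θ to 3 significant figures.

Gamma(k,θ) with k>1 has mode (k−1)θ, so θ = 57.2/(k−1).
Need P(X < 128) = 0.99 with θ tied to k this way. Start at k = 2, θ = 57.2: P(X<128) ≈ 0.655.
Too low — raise k to concentrate. Iterating converges to k ≈ 8.41.
Then θ = 57.2/(8.41−1) ≈ 7.72.

k ≈ 8.41, θ ≈ 7.72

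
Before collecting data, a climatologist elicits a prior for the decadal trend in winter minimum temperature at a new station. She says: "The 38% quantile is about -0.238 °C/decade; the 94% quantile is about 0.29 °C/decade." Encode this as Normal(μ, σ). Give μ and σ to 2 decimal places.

The p-quantile of Normal(μ,σ) is μ + z_p·σ, with z_{0.38} = -0.3055 and z_{0.94} = 1.555.
Eliminate σ: μ = (z₂·x₁ − z₁·x₂)/(z₂ − z₁) = (1.555·-0.238 − (-0.3055)·0.29)/1.86 = -0.15.
Then σ = (x₂ − x₁)/(z₂ − z₁) = (0.29 − -0.238)/1.86 = 0.28.

μ = -0.15, σ = 0.28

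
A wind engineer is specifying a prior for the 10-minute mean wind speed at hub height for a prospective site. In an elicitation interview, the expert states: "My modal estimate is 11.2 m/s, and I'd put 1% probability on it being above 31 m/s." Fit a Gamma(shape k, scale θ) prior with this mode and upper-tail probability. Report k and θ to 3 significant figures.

k ≈ 5.43, θ ≈ 2.53

Gamma(k,θ) with k>1 has mode (k−1)θ, so θ = 11.2/(k−1).
Need P(X < 31) = 0.99 with θ tied to k this way. Start at k = 2, θ = 11.2: P(X<31) ≈ 0.763.
Too low — raise k to concentrate. Iterating converges to k ≈ 5.43.
Then θ = 11.2/(5.43−1) ≈ 2.53.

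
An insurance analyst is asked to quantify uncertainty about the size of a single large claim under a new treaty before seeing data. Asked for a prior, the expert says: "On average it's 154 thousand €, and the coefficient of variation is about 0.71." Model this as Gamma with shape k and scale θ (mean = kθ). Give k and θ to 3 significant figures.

For Gamma(k, scale θ): mean = kθ, variance = kθ², so CV = 1/√k.
CV = 0.71, hence k = 1/CV² = 1.98.
Then θ = mean/k = 154/1.98 = 77.6.

k ≈ 1.98, θ ≈ 77.6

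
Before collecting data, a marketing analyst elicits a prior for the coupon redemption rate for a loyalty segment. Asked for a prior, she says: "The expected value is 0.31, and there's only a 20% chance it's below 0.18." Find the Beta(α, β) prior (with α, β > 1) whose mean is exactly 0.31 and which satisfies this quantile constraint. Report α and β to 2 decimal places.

α ≈ 2.88, β ≈ 6.42

With mean 0.31 fixed, write α = 0.31s, β = 0.69s where s = α+β.
Need P(θ < 0.18) = 0.2 under Beta(0.31s, 0.69s). Normal approximation: (q−m)/√(m(1−m)/s) ≈ z_{0.2} = -0.842, so s ≈ 0.31·0.69·(-0.842)²/(0.18−0.31)² = 9.0.
At s = 9.0: P(θ<0.18) ≈ 0.206. Adjusting to match 0.2 gives s ≈ 9.30.
So α = 0.31·9.30 ≈ 2.88, β = 0.69·9.30 ≈ 6.42.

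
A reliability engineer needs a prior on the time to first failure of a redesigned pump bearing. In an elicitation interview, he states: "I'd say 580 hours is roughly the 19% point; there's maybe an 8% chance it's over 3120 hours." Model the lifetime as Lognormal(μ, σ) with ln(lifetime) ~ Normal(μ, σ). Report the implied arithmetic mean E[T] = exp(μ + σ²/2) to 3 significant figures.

If T ~ Lognormal(μ,σ) then ln T ~ Normal(μ,σ), so the p-quantile of ln T is μ + z_p·σ.
ln(580) = 6.363 and ln(3120) = 8.046; z_{0.19} = -0.8779, z_{0.92} = 1.405.
σ = (8.046 − 6.363)/(1.405 − (-0.8779)) = 0.737.
μ = 6.363 − (-0.8779)·0.737 = 7.010.
E[T] = exp(μ + σ²/2) = exp(7.010 + 0.2716) = 1450 hours.

E[T] ≈ 1450 hours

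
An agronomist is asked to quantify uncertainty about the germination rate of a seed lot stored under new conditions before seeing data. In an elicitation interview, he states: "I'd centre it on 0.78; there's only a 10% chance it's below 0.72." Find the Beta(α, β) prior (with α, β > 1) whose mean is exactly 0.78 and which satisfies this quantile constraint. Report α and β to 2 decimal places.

With mean 0.78 fixed, write α = 0.78s, β = 0.22s where s = α+β.
Need P(θ < 0.72) = 0.1 under Beta(0.78s, 0.22s). Normal approximation: (q−m)/√(m(1−m)/s) ≈ z_{0.1} = -1.28, so s ≈ 0.78·0.22·(-1.28)²/(0.72−0.78)² = 78.3.
At s = 78.3: P(θ<0.72) ≈ 0.104. Adjusting to match 0.1 gives s ≈ 81.47.
So α = 0.78·81.47 ≈ 63.54, β = 0.22·81.47 ≈ 17.92.

α ≈ 63.54, β ≈ 17.92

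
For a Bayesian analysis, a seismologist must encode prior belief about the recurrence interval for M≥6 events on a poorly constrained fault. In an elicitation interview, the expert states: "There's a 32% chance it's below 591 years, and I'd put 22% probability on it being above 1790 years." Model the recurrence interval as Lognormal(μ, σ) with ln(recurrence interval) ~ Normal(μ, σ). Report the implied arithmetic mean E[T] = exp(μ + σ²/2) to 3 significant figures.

If T ~ Lognormal(μ,σ) then ln T ~ Normal(μ,σ), so the p-quantile of ln T is μ + z_p·σ.
ln(591) = 6.382 and ln(1790) = 7.49; z_{0.32} = -0.4677, z_{0.78} = 0.7722.
σ = (7.49 − 6.382)/(0.7722 − (-0.4677)) = 0.894.
μ = 6.382 − (-0.4677)·0.894 = 6.800.
E[T] = exp(μ + σ²/2) = exp(6.800 + 0.3994) = 1340 years.

E[T] ≈ 1340 years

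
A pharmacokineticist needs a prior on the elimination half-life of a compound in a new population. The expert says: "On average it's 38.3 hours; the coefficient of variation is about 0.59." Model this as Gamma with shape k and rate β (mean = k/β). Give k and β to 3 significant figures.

For Gamma(k, rate β): mean = k/β, variance = k/β², so CV = 1/√k.
CV = 0.59, hence k = 1/CV² = 2.87.
Then β = k/mean = 2.87/38.3 = 0.075.

k ≈ 2.87, β ≈ 0.075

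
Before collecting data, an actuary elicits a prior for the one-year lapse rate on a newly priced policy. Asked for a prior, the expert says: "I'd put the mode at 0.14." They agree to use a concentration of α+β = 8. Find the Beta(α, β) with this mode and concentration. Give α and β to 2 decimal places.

α = 1.84, β = 6.16

For α,β > 1 the Beta mode is (α−1)/(α+β−2). With α+β = 8, the mode is (α−1)/6.
Set (α−1)/6 = 0.14 → α = 1 + 0.14·6 = 1.84.
β = 8 − α = 6.16.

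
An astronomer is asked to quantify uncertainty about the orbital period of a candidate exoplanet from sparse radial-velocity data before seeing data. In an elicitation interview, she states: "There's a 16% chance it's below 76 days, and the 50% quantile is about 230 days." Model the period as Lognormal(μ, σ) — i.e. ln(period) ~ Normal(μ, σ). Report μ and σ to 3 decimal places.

If T ~ Lognormal(μ,σ) then ln T ~ Normal(μ,σ), so the p-quantile of ln T is μ + z_p·σ.
ln(76) = 4.331 and ln(230) = 5.438; z_{0.16} = -0.9945, z_{0.5} = 0.
σ = (5.438 − 4.331)/(0 − (-0.9945)) = 1.114.
μ = 4.331 − (-0.9945)·1.114 = 5.438.

μ ≈ 5.438, σ ≈ 1.114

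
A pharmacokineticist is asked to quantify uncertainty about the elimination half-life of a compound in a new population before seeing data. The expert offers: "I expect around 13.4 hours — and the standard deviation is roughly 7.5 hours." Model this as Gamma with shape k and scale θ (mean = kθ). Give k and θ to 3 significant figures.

For Gamma(k, scale θ): mean = kθ, variance = kθ², so CV = 1/√k.
CV = SD/mean = 7.5/13.4 = 0.5597, hence k = 1/CV² = 3.19.
Then θ = mean/k = 13.4/3.19 = 4.2.

k ≈ 3.19, θ ≈ 4.2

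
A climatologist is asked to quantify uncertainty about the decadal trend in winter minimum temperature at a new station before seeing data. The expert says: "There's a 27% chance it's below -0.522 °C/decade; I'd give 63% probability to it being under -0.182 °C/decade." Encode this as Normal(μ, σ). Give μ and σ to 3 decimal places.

For Normal(μ,σ), the p-quantile is μ + z_p·σ. Here z_{0.27} = -0.6128, z_{0.63} = 0.3319.
So -0.522 = μ − 0.6128σ and -0.182 = μ + 0.3319σ.
Subtracting: σ = (-0.182 − -0.522)/(0.3319 − (-0.6128)) = 0.360.
Then μ = -0.522 − (-0.6128)·0.360 = -0.301.

μ = -0.301, σ = 0.360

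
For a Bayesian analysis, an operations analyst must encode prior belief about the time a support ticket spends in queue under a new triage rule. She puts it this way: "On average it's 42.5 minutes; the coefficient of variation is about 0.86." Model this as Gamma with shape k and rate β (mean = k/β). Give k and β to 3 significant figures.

For Gamma(k, rate β): mean = k/β, variance = k/β², so CV = 1/√k.
CV = 0.86, hence k = 1/CV² = 1.35.
Then β = k/mean = 1.35/42.5 = 0.0318.

k ≈ 1.35, β ≈ 0.0318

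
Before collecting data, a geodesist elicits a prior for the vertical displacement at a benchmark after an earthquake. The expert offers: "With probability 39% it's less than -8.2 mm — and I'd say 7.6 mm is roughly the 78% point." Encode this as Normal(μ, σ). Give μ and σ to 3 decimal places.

μ = -4.003, σ = 15.026

For Normal(μ,σ), the p-quantile is μ + z_p·σ. Here z_{0.39} = -0.2793, z_{0.78} = 0.7722.
So -8.2 = μ − 0.2793σ and 7.6 = μ + 0.7722σ.
Subtracting: σ = (7.6 − -8.2)/(0.7722 − (-0.2793)) = 15.026.
Then μ = -8.2 − (-0.2793)·15.026 = -4.003.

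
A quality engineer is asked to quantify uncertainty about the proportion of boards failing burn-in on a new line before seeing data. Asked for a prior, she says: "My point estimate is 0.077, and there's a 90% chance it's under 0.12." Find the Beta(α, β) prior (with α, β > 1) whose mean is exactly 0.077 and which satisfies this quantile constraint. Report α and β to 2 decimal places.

With mean 0.077 fixed, write α = 0.077s, β = 0.923s where s = α+β.
Need P(θ < 0.12) = 0.9 under Beta(0.077s, 0.923s). Normal approximation: (q−m)/√(m(1−m)/s) ≈ z_{0.9} = 1.28, so s ≈ 0.077·0.923·(1.28)²/(0.12−0.077)² = 63.1.
At s = 63.1: P(θ<0.12) ≈ 0.893. Adjusting to match 0.9 gives s ≈ 68.40.
So α = 0.077·68.40 ≈ 5.27, β = 0.923·68.40 ≈ 63.13.

α ≈ 5.27, β ≈ 63.13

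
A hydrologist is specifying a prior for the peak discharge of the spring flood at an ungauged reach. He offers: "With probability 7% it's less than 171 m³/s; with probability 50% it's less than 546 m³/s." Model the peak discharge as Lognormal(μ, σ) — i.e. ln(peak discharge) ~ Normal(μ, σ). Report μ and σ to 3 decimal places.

μ ≈ 6.303, σ ≈ 0.787

If T ~ Lognormal(μ,σ) then ln T ~ Normal(μ,σ), so the p-quantile of ln T is μ + z_p·σ.
ln(171) = 5.142 and ln(546) = 6.303; z_{0.07} = -1.476, z_{0.5} = 0.
σ = (6.303 − 5.142)/(0 − (-1.476)) = 0.787.
μ = 5.142 − (-1.476)·0.787 = 6.303.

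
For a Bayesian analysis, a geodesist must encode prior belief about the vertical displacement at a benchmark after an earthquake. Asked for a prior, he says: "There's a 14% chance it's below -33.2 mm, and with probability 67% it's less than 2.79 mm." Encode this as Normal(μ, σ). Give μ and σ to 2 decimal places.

μ = -7.62, σ = 23.67

For Normal(μ,σ), the p-quantile is μ + z_p·σ. Here z_{0.14} = -1.08, z_{0.67} = 0.4399.
So -33.2 = μ − 1.08σ and 2.79 = μ + 0.4399σ.
Subtracting: σ = (2.79 − -33.2)/(0.4399 − (-1.08)) = 23.67.
Then μ = -33.2 − (-1.08)·23.67 = -7.62.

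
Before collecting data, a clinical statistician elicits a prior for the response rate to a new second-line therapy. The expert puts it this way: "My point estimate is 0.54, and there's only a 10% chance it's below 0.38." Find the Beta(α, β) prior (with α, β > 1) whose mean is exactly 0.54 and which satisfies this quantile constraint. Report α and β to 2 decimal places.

With mean 0.54 fixed, write α = 0.54s, β = 0.46s where s = α+β.
Need P(θ < 0.38) = 0.1 under Beta(0.54s, 0.46s). Normal approximation: (q−m)/√(m(1−m)/s) ≈ z_{0.1} = -1.28, so s ≈ 0.54·0.46·(-1.28)²/(0.38−0.54)² = 15.9.
At s = 15.9: P(θ<0.38) ≈ 0.099. Adjusting to match 0.1 gives s ≈ 15.82.
So α = 0.54·15.82 ≈ 8.54, β = 0.46·15.82 ≈ 7.28.

α ≈ 8.54, β ≈ 7.28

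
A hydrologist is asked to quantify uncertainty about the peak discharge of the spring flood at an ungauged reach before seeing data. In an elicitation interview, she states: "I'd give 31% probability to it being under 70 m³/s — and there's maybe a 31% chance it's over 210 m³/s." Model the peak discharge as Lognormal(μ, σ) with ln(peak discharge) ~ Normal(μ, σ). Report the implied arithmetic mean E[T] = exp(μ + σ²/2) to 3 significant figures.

If T ~ Lognormal(μ,σ) then ln T ~ Normal(μ,σ), so the p-quantile of ln T is μ + z_p·σ.
ln(70) = 4.248 and ln(210) = 5.347; z_{0.31} = -0.4959, z_{0.69} = 0.4959.
σ = (5.347 − 4.248)/(0.4959 − (-0.4959)) = 1.108.
μ = 4.248 − (-0.4959)·1.108 = 4.798.
E[T] = exp(μ + σ²/2) = exp(4.798 + 0.6136) = 224 m³/s.

E[T] ≈ 224 m³/s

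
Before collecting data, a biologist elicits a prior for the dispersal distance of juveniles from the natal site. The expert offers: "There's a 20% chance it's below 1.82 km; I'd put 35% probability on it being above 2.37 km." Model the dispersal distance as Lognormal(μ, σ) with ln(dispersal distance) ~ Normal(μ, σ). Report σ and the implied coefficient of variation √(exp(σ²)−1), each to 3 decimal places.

σ ≈ 0.215, CV ≈ 0.218

If T ~ Lognormal(μ,σ) then ln T ~ Normal(μ,σ), so the p-quantile of ln T is μ + z_p·σ.
ln(1.82) = 0.5988 and ln(2.37) = 0.8629; z_{0.2} = -0.8416, z_{0.65} = 0.3853.
σ = (0.8629 − 0.5988)/(0.3853 − (-0.8416)) = 0.215.
μ = 0.5988 − (-0.8416)·0.215 = 0.780.
CV = √(exp(σ²)−1) = √(exp(0.0463)−1) = 0.218.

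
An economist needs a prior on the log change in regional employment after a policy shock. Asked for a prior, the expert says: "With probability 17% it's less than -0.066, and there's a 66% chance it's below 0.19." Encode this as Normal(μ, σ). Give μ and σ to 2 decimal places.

μ = 0.11, σ = 0.19

The p-quantile of Normal(μ,σ) is μ + z_p·σ, with z_{0.17} = -0.9542 and z_{0.66} = 0.4125.
Eliminate σ: μ = (z₂·x₁ − z₁·x₂)/(z₂ − z₁) = (0.4125·-0.066 − (-0.9542)·0.19)/1.367 = 0.11.
Then σ = (x₂ − x₁)/(z₂ − z₁) = (0.19 − -0.066)/1.367 = 0.19.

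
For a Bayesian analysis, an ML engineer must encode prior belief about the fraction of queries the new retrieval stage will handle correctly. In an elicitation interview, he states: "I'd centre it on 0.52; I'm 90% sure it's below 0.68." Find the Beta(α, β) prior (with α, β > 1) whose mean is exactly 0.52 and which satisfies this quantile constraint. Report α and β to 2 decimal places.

α ≈ 8.08, β ≈ 7.46

With mean 0.52 fixed, write α = 0.52s, β = 0.48s where s = α+β.
Need P(θ < 0.68) = 0.9 under Beta(0.52s, 0.48s). Normal approximation: (q−m)/√(m(1−m)/s) ≈ z_{0.9} = 1.28, so s ≈ 0.52·0.48·(1.28)²/(0.68−0.52)² = 16.0.
At s = 16.0: P(θ<0.68) ≈ 0.903. Adjusting to match 0.9 gives s ≈ 15.54.
So α = 0.52·15.54 ≈ 8.08, β = 0.48·15.54 ≈ 7.46.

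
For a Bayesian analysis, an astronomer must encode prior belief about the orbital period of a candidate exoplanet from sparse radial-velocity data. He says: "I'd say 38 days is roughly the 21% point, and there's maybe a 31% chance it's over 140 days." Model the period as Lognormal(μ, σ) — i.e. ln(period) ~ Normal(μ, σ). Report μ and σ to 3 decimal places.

μ ≈ 4.445, σ ≈ 1.001

If T ~ Lognormal(μ,σ) then ln T ~ Normal(μ,σ), so the p-quantile of ln T is μ + z_p·σ.
ln(38) = 3.638 and ln(140) = 4.942; z_{0.21} = -0.8064, z_{0.69} = 0.4959.
σ = (4.942 − 3.638)/(0.4959 − (-0.8064)) = 1.001.
μ = 3.638 − (-0.8064)·1.001 = 4.445.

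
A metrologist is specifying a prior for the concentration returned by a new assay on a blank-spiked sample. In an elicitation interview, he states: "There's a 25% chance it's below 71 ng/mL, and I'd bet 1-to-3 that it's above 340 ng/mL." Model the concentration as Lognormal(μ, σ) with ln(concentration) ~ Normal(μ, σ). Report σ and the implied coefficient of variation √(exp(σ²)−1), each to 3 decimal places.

If T ~ Lognormal(μ,σ) then ln T ~ Normal(μ,σ), so the p-quantile of ln T is μ + z_p·σ.
ln(71) = 4.263 and ln(340) = 5.829; z_{0.25} = -0.6745, z_{0.75} = 0.6745.
σ = (5.829 − 4.263)/(0.6745 − (-0.6745)) = 1.161.
μ = 4.263 − (-0.6745)·1.161 = 5.046.
CV = √(exp(σ²)−1) = √(exp(1.3481)−1) = 1.688.

σ ≈ 1.161, CV ≈ 1.688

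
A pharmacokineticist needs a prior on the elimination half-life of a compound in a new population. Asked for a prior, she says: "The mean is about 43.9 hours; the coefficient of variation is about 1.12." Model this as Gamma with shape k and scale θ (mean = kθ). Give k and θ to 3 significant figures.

k ≈ 0.797, θ ≈ 55.1

For Gamma(k, scale θ): mean = kθ, variance = kθ², so CV = 1/√k.
CV = 1.12, hence k = 1/CV² = 0.797.
Then θ = mean/k = 43.9/0.797 = 55.1.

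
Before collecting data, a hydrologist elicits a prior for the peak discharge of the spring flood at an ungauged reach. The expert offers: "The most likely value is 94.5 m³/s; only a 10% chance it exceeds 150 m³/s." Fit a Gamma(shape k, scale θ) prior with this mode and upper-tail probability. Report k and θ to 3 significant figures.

Gamma(k,θ) with k>1 has mode (k−1)θ, so θ = 94.5/(k−1).
Need P(X < 150) = 0.9 with θ tied to k this way. Start at k = 2, θ = 94.5: P(X<150) ≈ 0.471.
Too low — raise k to concentrate. Iterating converges to k ≈ 9.79.
Then θ = 94.5/(9.79−1) ≈ 10.8.

k ≈ 9.79, θ ≈ 10.8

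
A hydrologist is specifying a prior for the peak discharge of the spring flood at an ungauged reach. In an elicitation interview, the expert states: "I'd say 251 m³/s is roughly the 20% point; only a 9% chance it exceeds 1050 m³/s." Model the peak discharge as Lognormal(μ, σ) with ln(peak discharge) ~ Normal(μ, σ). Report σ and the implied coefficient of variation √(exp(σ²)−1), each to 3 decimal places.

σ ≈ 0.656, CV ≈ 0.733

If T ~ Lognormal(μ,σ) then ln T ~ Normal(μ,σ), so the p-quantile of ln T is μ + z_p·σ.
ln(251) = 5.525 and ln(1050) = 6.957; z_{0.2} = -0.8416, z_{0.91} = 1.341.
σ = (6.957 − 5.525)/(1.341 − (-0.8416)) = 0.656.
μ = 5.525 − (-0.8416)·0.656 = 6.077.
CV = √(exp(σ²)−1) = √(exp(0.4300)−1) = 0.733.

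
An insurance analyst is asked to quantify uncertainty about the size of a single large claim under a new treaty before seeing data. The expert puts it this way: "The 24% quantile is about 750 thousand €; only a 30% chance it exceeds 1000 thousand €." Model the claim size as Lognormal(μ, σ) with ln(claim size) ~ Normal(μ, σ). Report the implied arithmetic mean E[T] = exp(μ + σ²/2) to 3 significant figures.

E[T] ≈ 909 thousand €

If T ~ Lognormal(μ,σ) then ln T ~ Normal(μ,σ), so the p-quantile of ln T is μ + z_p·σ.
ln(750) = 6.62 and ln(1000) = 6.908; z_{0.24} = -0.7063, z_{0.7} = 0.5244.
σ = (6.908 − 6.62)/(0.5244 − (-0.7063)) = 0.234.
μ = 6.62 − (-0.7063)·0.234 = 6.785.
E[T] = exp(μ + σ²/2) = exp(6.785 + 0.0273) = 909 thousand €.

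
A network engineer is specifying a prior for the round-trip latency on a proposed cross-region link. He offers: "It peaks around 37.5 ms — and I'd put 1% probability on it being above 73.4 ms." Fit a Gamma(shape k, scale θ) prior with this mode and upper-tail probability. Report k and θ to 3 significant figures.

Gamma(k,θ) with k>1 has mode (k−1)θ, so θ = 37.5/(k−1).
Need P(X < 73.4) = 0.99 with θ tied to k this way. Start at k = 2, θ = 37.5: P(X<73.4) ≈ 0.582.
Too low — raise k to concentrate. Iterating converges to k ≈ 11.9.
Then θ = 37.5/(11.9−1) ≈ 3.43.

k ≈ 11.9, θ ≈ 3.43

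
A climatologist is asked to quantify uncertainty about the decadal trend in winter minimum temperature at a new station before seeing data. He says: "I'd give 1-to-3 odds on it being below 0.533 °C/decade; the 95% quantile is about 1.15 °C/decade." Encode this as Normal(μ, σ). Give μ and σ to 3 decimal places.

μ = 0.712, σ = 0.266

For Normal(μ,σ), the p-quantile is μ + z_p·σ. Here z_{0.25} = -0.6745, z_{0.95} = 1.645.
So 0.533 = μ − 0.6745σ and 1.15 = μ + 1.645σ.
Subtracting: σ = (1.15 − 0.533)/(1.645 − (-0.6745)) = 0.266.
Then μ = 0.533 − (-0.6745)·0.266 = 0.712.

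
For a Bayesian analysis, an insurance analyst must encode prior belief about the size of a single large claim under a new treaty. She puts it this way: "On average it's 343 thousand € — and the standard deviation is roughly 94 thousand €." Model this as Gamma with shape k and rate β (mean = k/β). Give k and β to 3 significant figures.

k ≈ 13.3, β ≈ 0.0388

For Gamma(k, rate β): mean = k/β, variance = k/β², so CV = 1/√k.
CV = SD/mean = 94/343 = 0.2741, hence k = 1/CV² = 13.3.
Then β = k/mean = 13.3/343 = 0.0388.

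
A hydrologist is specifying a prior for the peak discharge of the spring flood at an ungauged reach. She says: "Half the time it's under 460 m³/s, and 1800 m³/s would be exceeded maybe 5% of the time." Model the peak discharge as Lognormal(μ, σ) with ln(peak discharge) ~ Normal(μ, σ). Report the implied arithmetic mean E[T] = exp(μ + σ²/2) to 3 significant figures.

If T ~ Lognormal(μ,σ) then ln T ~ Normal(μ,σ), so the p-quantile of ln T is μ + z_p·σ.
ln(460) = 6.131 and ln(1800) = 7.496; z_{0.5} = 0, z_{0.95} = 1.645.
σ = (7.496 − 6.131)/(1.645 − (0)) = 0.829.
μ = 6.131 − (0)·0.829 = 6.131.
E[T] = exp(μ + σ²/2) = exp(6.131 + 0.3440) = 649 m³/s.

E[T] ≈ 649 m³/s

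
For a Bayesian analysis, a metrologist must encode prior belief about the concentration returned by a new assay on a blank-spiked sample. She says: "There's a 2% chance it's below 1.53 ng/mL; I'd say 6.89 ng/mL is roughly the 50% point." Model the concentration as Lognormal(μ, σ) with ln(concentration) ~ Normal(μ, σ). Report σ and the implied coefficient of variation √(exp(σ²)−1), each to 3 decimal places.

If T ~ Lognormal(μ,σ) then ln T ~ Normal(μ,σ), so the p-quantile of ln T is μ + z_p·σ.
ln(1.53) = 0.4253 and ln(6.89) = 1.93; z_{0.02} = -2.054, z_{0.5} = 0.
σ = (1.93 − 0.4253)/(0 − (-2.054)) = 0.733.
μ = 0.4253 − (-2.054)·0.733 = 1.930.
CV = √(exp(σ²)−1) = √(exp(0.5369)−1) = 0.843.

σ ≈ 0.733, CV ≈ 0.843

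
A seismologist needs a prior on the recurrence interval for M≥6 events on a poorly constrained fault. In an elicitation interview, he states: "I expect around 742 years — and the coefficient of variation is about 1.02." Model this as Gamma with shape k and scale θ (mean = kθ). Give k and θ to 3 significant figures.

For Gamma(k, scale θ): mean = kθ, variance = kθ², so CV = 1/√k.
CV = 1.02, hence k = 1/CV² = 0.961.
Then θ = mean/k = 742/0.961 = 772.

k ≈ 0.961, θ ≈ 772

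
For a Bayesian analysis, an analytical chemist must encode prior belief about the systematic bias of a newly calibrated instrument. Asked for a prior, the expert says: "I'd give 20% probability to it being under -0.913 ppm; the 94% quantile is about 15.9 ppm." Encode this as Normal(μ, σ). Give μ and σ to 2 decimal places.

For Normal(μ,σ), the p-quantile is μ + z_p·σ. Here z_{0.2} = -0.8416, z_{0.94} = 1.555.
So -0.913 = μ − 0.8416σ and 15.9 = μ + 1.555σ.
Subtracting: σ = (15.9 − -0.913)/(1.555 − (-0.8416)) = 7.02.
Then μ = -0.913 − (-0.8416)·7.02 = 4.99.

μ = 4.99, σ = 7.02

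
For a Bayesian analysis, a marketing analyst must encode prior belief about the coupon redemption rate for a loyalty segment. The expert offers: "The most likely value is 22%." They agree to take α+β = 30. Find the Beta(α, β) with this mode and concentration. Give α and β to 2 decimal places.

For α,β > 1 the Beta mode is (α−1)/(α+β−2). With α+β = 30, the mode is (α−1)/28.
Set (α−1)/28 = 0.22 → α = 1 + 0.22·28 = 7.16.
β = 30 − α = 22.84.

α = 7.16, β = 22.84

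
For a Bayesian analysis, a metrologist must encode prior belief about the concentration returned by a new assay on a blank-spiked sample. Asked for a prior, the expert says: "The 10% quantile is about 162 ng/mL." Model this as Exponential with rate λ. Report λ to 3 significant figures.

P(T < 162.0) = 1 − e^(−λ·162.0) = 0.1, so λ = −ln(1−0.1)/162.0 = −ln(0.9)/162.0 = 0.00065.

λ ≈ 0.00065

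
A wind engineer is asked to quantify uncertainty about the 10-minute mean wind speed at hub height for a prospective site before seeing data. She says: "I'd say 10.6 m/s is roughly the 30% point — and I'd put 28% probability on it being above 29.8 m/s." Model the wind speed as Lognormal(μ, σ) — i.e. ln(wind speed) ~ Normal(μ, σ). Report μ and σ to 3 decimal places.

μ ≈ 2.850, σ ≈ 0.934

If T ~ Lognormal(μ,σ) then ln T ~ Normal(μ,σ), so the p-quantile of ln T is μ + z_p·σ.
ln(10.6) = 2.361 and ln(29.8) = 3.395; z_{0.3} = -0.5244, z_{0.72} = 0.5828.
σ = (3.395 − 2.361)/(0.5828 − (-0.5244)) = 0.934.
μ = 2.361 − (-0.5244)·0.934 = 2.850.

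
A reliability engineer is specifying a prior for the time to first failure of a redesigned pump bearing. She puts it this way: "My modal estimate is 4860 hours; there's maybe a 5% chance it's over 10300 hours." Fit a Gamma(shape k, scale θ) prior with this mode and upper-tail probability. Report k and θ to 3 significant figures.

Gamma(k,θ) with k>1 has mode (k−1)θ, so θ = 4860/(k−1).
Need P(X < 10300) = 0.95 with θ tied to k this way. Start at k = 2, θ = 4860: P(X<10300) ≈ 0.625.
Too low — raise k to concentrate. Iterating converges to k ≈ 5.89.
Then θ = 4860/(5.89−1) ≈ 993.

k ≈ 5.89, θ ≈ 993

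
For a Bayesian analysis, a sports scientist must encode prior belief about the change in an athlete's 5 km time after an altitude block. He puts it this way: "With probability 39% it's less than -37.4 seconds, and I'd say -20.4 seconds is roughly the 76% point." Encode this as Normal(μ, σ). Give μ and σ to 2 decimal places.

μ = -32.58, σ = 17.25

For Normal(μ,σ), the p-quantile is μ + z_p·σ. Here z_{0.39} = -0.2793, z_{0.76} = 0.7063.
So -37.4 = μ − 0.2793σ and -20.4 = μ + 0.7063σ.
Subtracting: σ = (-20.4 − -37.4)/(0.7063 − (-0.2793)) = 17.25.
Then μ = -37.4 − (-0.2793)·17.25 = -32.58.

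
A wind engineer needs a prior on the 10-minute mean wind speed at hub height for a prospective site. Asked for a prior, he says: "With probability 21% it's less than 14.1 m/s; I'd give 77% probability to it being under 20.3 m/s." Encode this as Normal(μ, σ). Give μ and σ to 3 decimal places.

μ = 17.336, σ = 4.012

For Normal(μ,σ), the p-quantile is μ + z_p·σ. Here z_{0.21} = -0.8064, z_{0.77} = 0.7388.
So 14.1 = μ − 0.8064σ and 20.3 = μ + 0.7388σ.
Subtracting: σ = (20.3 − 14.1)/(0.7388 − (-0.8064)) = 4.012.
Then μ = 14.1 − (-0.8064)·4.012 = 17.336.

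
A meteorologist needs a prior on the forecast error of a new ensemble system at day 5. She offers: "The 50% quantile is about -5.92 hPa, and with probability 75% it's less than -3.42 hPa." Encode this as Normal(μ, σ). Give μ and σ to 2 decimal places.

The p-quantile of Normal(μ,σ) is μ + z_p·σ, with z_{0.5} = 0 and z_{0.75} = 0.6745.
Eliminate σ: μ = (z₂·x₁ − z₁·x₂)/(z₂ − z₁) = (0.6745·-5.92 − (0)·-3.42)/0.6745 = -5.92.
Then σ = (x₂ − x₁)/(z₂ − z₁) = (-3.42 − -5.92)/0.6745 = 3.71.

μ = -5.92, σ = 3.71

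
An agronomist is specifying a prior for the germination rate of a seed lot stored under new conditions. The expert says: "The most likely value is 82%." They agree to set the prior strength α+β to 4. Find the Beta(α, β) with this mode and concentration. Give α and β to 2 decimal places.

α = 2.64, β = 1.36

For α,β > 1 the Beta mode is (α−1)/(α+β−2). With α+β = 4, the mode is (α−1)/2.
Set (α−1)/2 = 0.82 → α = 1 + 0.82·2 = 2.64.
β = 4 − α = 1.36.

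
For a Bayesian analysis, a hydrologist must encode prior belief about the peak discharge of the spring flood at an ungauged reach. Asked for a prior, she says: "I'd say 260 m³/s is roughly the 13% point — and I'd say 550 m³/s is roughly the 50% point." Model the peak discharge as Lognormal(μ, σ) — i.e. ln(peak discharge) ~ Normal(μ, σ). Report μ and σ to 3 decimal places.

If T ~ Lognormal(μ,σ) then ln T ~ Normal(μ,σ), so the p-quantile of ln T is μ + z_p·σ.
ln(260) = 5.561 and ln(550) = 6.31; z_{0.13} = -1.126, z_{0.5} = 0.
σ = (6.31 − 5.561)/(0 − (-1.126)) = 0.665.
μ = 5.561 − (-1.126)·0.665 = 6.310.

μ ≈ 6.310, σ ≈ 0.665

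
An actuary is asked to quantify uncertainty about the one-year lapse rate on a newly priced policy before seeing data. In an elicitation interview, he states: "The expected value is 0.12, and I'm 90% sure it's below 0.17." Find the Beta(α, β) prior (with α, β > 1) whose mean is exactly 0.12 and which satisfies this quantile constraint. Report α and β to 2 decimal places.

With mean 0.12 fixed, write α = 0.12s, β = 0.88s where s = α+β.
Need P(θ < 0.17) = 0.9 under Beta(0.12s, 0.88s). Normal approximation: (q−m)/√(m(1−m)/s) ≈ z_{0.9} = 1.28, so s ≈ 0.12·0.88·(1.28)²/(0.17−0.12)² = 69.4.
At s = 69.4: P(θ<0.17) ≈ 0.894. Adjusting to match 0.9 gives s ≈ 74.03.
So α = 0.12·74.03 ≈ 8.88, β = 0.88·74.03 ≈ 65.14.

α ≈ 8.88, β ≈ 65.14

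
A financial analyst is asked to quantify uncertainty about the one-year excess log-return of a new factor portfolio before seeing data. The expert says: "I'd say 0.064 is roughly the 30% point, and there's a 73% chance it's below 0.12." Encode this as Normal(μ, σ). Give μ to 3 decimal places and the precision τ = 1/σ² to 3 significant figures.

For Normal(μ,σ), the p-quantile is μ + z_p·σ. Here z_{0.3} = -0.5244, z_{0.73} = 0.6128.
So 0.064 = μ − 0.5244σ and 0.12 = μ + 0.6128σ.
Subtracting: σ = (0.12 − 0.064)/(0.6128 − (-0.5244)) = 0.049.
Then μ = 0.064 − (-0.5244)·0.049 = 0.090.
Precision τ = 1/σ² = 1/0.04924² = 412.

μ = 0.090, τ = 412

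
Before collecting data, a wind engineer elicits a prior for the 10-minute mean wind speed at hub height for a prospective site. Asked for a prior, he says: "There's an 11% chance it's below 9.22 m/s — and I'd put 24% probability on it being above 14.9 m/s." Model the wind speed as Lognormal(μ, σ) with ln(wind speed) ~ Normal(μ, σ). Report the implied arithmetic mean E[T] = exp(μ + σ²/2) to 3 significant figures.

If T ~ Lognormal(μ,σ) then ln T ~ Normal(μ,σ), so the p-quantile of ln T is μ + z_p·σ.
ln(9.22) = 2.221 and ln(14.9) = 2.701; z_{0.11} = -1.227, z_{0.76} = 0.7063.
σ = (2.701 − 2.221)/(0.7063 − (-1.227)) = 0.248.
μ = 2.221 − (-1.227)·0.248 = 2.526.
E[T] = exp(μ + σ²/2) = exp(2.526 + 0.0308) = 12.9 m/s.

E[T] ≈ 12.9 m/s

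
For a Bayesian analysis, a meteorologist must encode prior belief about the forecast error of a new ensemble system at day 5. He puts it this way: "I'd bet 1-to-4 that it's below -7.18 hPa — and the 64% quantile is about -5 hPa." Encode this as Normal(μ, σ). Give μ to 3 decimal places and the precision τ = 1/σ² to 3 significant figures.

The p-quantile of Normal(μ,σ) is μ + z_p·σ, with z_{0.2} = -0.8416 and z_{0.64} = 0.3585.
Eliminate σ: μ = (z₂·x₁ − z₁·x₂)/(z₂ − z₁) = (0.3585·-7.18 − (-0.8416)·-5)/1.2 = -5.651.
Then σ = (x₂ − x₁)/(z₂ − z₁) = (-5 − -7.18)/1.2 = 1.817.
Precision τ = 1/σ² = 1/1.817² = 0.303.

μ = -5.651, τ = 0.303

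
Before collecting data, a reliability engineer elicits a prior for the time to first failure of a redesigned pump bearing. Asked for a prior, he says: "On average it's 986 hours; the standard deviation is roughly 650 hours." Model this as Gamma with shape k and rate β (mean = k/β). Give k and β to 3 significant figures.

k ≈ 2.3, β ≈ 0.00233

For Gamma(k, rate β): mean = k/β, variance = k/β², so CV = 1/√k.
CV = SD/mean = 650/986 = 0.6592, hence k = 1/CV² = 2.3.
Then β = k/mean = 2.3/986 = 0.00233.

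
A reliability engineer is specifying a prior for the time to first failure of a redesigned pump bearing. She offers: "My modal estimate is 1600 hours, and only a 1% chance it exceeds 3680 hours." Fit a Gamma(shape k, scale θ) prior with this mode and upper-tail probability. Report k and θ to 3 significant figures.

Gamma(k,θ) with k>1 has mode (k−1)θ, so θ = 1600/(k−1).
Need P(X < 3680) = 0.99 with θ tied to k this way. Start at k = 2, θ = 1600: P(X<3680) ≈ 0.669.
Too low — raise k to concentrate. Iterating converges to k ≈ 7.89.
Then θ = 1600/(7.89−1) ≈ 232.

k ≈ 7.89, θ ≈ 232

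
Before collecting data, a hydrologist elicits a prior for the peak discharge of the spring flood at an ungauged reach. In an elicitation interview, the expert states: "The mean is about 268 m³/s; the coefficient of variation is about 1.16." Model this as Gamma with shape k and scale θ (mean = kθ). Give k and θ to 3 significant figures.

k ≈ 0.743, θ ≈ 361

For Gamma(k, scale θ): mean = kθ, variance = kθ², so CV = 1/√k.
CV = 1.16, hence k = 1/CV² = 0.743.
Then θ = mean/k = 268/0.743 = 361.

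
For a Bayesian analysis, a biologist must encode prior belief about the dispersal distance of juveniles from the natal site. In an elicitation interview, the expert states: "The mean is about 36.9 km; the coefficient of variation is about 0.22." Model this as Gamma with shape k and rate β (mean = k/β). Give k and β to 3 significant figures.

k ≈ 20.7, β ≈ 0.56

For Gamma(k, rate β): mean = k/β, variance = k/β², so CV = 1/√k.
CV = 0.22, hence k = 1/CV² = 20.7.
Then β = k/mean = 20.7/36.9 = 0.56.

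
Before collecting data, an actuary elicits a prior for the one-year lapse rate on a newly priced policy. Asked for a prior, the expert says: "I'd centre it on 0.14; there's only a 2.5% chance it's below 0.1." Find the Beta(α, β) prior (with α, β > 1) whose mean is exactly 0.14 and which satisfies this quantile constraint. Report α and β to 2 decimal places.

α ≈ 35.19, β ≈ 216.18

With mean 0.14 fixed, write α = 0.14s, β = 0.86s where s = α+β.
Need P(θ < 0.1) = 0.025 under Beta(0.14s, 0.86s). Normal approximation: (q−m)/√(m(1−m)/s) ≈ z_{0.025} = -1.96, so s ≈ 0.14·0.86·(-1.96)²/(0.1−0.14)² = 289.1.
At s = 289.1: P(θ<0.1) ≈ 0.018. Adjusting to match 0.025 gives s ≈ 251.37.
So α = 0.14·251.37 ≈ 35.19, β = 0.86·251.37 ≈ 216.18.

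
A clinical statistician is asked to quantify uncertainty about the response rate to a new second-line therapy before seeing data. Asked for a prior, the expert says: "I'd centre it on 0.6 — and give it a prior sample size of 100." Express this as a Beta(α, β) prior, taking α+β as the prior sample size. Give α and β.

Under the effective-sample-size interpretation, Beta(α, β) has prior mean α/(α+β) and prior sample size α+β.
So α+β = 100 and α/(α+β) = 0.6, giving α = 0.6·100 = 60 and β = 100 − 60 = 40.

α = 60, β = 40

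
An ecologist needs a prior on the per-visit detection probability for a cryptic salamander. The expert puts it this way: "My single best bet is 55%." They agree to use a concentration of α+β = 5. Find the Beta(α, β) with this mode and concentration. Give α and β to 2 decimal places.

For α,β > 1 the Beta mode is (α−1)/(α+β−2). With α+β = 5, the mode is (α−1)/3.
Set (α−1)/3 = 0.55 → α = 1 + 0.55·3 = 2.65.
β = 5 − α = 2.35.

α = 2.65, β = 2.35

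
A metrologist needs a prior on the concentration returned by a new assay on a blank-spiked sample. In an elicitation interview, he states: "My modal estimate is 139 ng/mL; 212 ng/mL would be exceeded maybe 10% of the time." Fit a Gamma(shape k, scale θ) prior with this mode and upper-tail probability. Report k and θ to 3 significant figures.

Gamma(k,θ) with k>1 has mode (k−1)θ, so θ = 139/(k−1).
Need P(X < 212) = 0.9 with θ tied to k this way. Start at k = 2, θ = 139: P(X<212) ≈ 0.451.
Too low — raise k to concentrate. Iterating converges to k ≈ 11.5.
Then θ = 139/(11.5−1) ≈ 13.3.

k ≈ 11.5, θ ≈ 13.3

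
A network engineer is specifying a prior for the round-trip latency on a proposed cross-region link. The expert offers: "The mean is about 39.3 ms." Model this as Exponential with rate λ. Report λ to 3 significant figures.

λ ≈ 0.0254

Exponential mean = 1/λ, so λ = 1/39.3 = 0.0254.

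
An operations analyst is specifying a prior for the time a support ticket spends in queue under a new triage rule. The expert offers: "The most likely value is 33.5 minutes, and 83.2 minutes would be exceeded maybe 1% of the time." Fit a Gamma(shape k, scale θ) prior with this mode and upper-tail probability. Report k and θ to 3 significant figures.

Gamma(k,θ) with k>1 has mode (k−1)θ, so θ = 33.5/(k−1).
Need P(X < 83.2) = 0.99 with θ tied to k this way. Start at k = 2, θ = 33.5: P(X<83.2) ≈ 0.709.
Too low — raise k to concentrate. Iterating converges to k ≈ 6.68.
Then θ = 33.5/(6.68−1) ≈ 5.9.

k ≈ 6.68, θ ≈ 5.9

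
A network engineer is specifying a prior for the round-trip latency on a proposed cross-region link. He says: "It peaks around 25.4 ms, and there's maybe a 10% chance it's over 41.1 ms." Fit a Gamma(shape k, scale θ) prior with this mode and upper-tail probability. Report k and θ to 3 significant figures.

k ≈ 9.12, θ ≈ 3.13

Gamma(k,θ) with k>1 has mode (k−1)θ, so θ = 25.4/(k−1).
Need P(X < 41.1) = 0.9 with θ tied to k this way. Start at k = 2, θ = 25.4: P(X<41.1) ≈ 0.481.
Too low — raise k to concentrate. Iterating converges to k ≈ 9.12.
Then θ = 25.4/(9.12−1) ≈ 3.13.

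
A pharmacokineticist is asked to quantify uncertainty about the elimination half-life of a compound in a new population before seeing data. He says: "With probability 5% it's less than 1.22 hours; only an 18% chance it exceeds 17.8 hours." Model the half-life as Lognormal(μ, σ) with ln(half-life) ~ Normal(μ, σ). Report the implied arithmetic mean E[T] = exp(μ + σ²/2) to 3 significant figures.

E[T] ≈ 11.8 hours

If T ~ Lognormal(μ,σ) then ln T ~ Normal(μ,σ), so the p-quantile of ln T is μ + z_p·σ.
ln(1.22) = 0.1989 and ln(17.8) = 2.879; z_{0.05} = -1.645, z_{0.82} = 0.9154.
σ = (2.879 − 0.1989)/(0.9154 − (-1.645)) = 1.047.
μ = 0.1989 − (-1.645)·1.047 = 1.921.
E[T] = exp(μ + σ²/2) = exp(1.921 + 0.5480) = 11.8 hours.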